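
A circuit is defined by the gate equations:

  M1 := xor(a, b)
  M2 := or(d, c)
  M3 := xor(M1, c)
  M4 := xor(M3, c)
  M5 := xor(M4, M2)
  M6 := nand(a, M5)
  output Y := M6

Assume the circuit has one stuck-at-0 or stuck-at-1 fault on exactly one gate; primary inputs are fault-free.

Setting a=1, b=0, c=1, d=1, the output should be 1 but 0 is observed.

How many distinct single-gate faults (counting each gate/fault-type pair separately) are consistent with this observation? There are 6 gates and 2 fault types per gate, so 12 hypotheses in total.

Fault-free: M1=1, M2=1, M3=0, M4=1, M5=0, M6=1 → 1. Observed 0.
  M1 stuck-at-0: output 0 ✓
  M1 stuck-at-1: output 1 ✗
  M2 stuck-at-0: output 0 ✓
  M2 stuck-at-1: output 1 ✗
  M3 stuck-at-0: output 1 ✗
  M3 stuck-at-1: output 0 ✓
  M4 stuck-at-0: output 0 ✓
  M4 stuck-at-1: output 1 ✗
  M5 stuck-at-0: output 1 ✗
  M5 stuck-at-1: output 0 ✓
  M6 stuck-at-0: output 0 ✓
  M6 stuck-at-1: output 1 ✗
Consistent faults: {M1 stuck-at-0, M2 stuck-at-0, M3 stuck-at-1, M4 stuck-at-0, M5 stuck-at-1, M6 stuck-at-0} — 6 in all.

6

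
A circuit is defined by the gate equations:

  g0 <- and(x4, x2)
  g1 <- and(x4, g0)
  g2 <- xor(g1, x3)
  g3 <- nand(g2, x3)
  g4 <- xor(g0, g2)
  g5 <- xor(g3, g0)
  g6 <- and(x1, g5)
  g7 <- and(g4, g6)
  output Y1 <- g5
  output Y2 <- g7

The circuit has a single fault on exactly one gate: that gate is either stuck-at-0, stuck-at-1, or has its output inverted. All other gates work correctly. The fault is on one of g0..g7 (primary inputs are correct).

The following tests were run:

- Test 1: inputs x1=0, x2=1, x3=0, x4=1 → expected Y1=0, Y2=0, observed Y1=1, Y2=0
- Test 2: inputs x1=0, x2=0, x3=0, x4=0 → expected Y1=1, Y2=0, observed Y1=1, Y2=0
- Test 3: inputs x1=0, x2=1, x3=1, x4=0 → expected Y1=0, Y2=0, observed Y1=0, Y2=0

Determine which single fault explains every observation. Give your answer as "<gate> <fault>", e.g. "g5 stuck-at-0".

g0 stuck-at-0

Fault-free values for test 1 (x1=0, x2=1, x3=0, x4=1): g0=1, g1=1, g2=1, g3=1, g4=0, g5=0, g6=0, g7=0, giving Y1=0, Y2=0. Observed Y1=1, Y2=0.
Test 1: faults giving observed Y1=1, Y2=0 are {g0 stuck-at-0, g0 inverted output, g3 stuck-at-0, g3 inverted output, g5 stuck-at-1, g5 inverted output}.
Test 2 (x1=0, x2=0, x3=0, x4=0): fault-free g0=0, g1=0, g2=0, g3=1, g4=0, g5=1, g6=0, g7=0 → Y1=1, Y2=0; observed Y1=1, Y2=0. Eliminates g0 inverted output, g3 stuck-at-0, g3 inverted output, g5 inverted output.
Test 3 (x1=0, x2=1, x3=1, x4=0): fault-free g0=0, g1=0, g2=1, g3=0, g4=1, g5=0, g6=0, g7=0 → Y1=0, Y2=0; observed Y1=0, Y2=0. Eliminates g5 stuck-at-1.
Only g0 stuck-at-0 is consistent with every test.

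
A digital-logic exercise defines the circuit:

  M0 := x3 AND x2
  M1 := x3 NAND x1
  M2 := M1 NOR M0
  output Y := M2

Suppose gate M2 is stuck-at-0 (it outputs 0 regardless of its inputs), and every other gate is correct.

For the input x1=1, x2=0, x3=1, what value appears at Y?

Propagate with M2 forced: M0=0, M1=0, M2=0 [stuck-at-0].
So Y = 0. (Without the fault it would be 1.)

0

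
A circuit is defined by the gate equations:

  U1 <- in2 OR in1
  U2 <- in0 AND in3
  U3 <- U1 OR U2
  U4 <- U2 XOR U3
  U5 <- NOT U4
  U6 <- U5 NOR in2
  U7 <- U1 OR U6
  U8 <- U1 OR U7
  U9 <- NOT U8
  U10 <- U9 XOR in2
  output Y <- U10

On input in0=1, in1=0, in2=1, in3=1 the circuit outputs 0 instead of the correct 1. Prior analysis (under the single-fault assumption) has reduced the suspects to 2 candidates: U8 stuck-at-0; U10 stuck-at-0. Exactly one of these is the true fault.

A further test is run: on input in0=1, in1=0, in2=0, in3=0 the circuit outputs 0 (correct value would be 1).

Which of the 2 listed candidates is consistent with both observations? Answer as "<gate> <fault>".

U10 stuck-at-0

Evaluate each candidate on input in0=1, in1=0, in2=0, in3=0:
  U8 stuck-at-0: U1=0, U2=0, U3=0, U4=0, U5=1, U6=0, U7=0, U8=0 [stuck-at-0], U9=1, U10=1 → 1 — eliminated
  U10 stuck-at-0: U1=0, U2=0, U3=0, U4=0, U5=1, U6=0, U7=0, U8=0, U9=1, U10=0 [stuck-at-0] → 0 — matches
Only U10 stuck-at-0 reproduces the observed 0.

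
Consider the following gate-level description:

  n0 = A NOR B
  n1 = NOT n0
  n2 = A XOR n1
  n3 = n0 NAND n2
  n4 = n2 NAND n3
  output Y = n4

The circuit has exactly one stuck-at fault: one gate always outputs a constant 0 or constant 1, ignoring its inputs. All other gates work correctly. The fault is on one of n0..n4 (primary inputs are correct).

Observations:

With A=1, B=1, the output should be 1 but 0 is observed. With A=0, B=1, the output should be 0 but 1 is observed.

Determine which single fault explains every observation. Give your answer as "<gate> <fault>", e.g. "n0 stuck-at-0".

Fault-free values for test 1 (A=1, B=1): n0=0, n1=1, n2=0, n3=1, n4=1, giving Y=1. Observed 0.
Test 1: faults giving observed 0 are {n1 stuck-at-0, n2 stuck-at-1, n4 stuck-at-0}.
Test 2 (A=0, B=1): fault-free n0=0, n1=1, n2=1, n3=1, n4=0 → 0; observed 1. Eliminates n2 stuck-at-1, n4 stuck-at-0.
Only n1 stuck-at-0 is consistent with every test.

n1 stuck-at-0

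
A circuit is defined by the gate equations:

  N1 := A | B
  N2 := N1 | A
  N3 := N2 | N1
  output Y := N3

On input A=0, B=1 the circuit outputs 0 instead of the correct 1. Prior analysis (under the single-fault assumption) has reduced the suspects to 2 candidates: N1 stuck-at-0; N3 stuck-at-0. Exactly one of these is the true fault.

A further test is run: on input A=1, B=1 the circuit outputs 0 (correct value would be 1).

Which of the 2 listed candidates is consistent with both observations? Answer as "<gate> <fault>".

N3 stuck-at-0

Evaluate each candidate on input A=1, B=1:
  N1 stuck-at-0: N1=0 [stuck-at-0], N2=1, N3=1 → 1 — eliminated
  N3 stuck-at-0: N1=1, N2=1, N3=0 [stuck-at-0] → 0 — matches
Only N3 stuck-at-0 reproduces the observed 0.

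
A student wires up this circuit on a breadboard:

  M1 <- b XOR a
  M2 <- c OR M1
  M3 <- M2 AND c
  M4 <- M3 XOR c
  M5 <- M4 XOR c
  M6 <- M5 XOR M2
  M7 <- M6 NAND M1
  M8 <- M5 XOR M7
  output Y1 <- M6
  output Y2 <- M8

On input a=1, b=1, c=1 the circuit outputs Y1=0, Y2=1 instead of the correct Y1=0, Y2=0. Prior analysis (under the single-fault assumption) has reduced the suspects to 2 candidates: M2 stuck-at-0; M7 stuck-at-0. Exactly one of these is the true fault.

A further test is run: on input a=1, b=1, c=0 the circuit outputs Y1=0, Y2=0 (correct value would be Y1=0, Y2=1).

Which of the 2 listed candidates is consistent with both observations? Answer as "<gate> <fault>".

Evaluate each candidate on input a=1, b=1, c=0:
  M2 stuck-at-0: M1=0, M2=0 [stuck-at-0], M3=0, M4=0, M5=0, M6=0, M7=1, M8=1 → Y1=0, Y2=1 — eliminated
  M7 stuck-at-0: M1=0, M2=0, M3=0, M4=0, M5=0, M6=0, M7=0 [stuck-at-0], M8=0 → Y1=0, Y2=0 — matches
Only M7 stuck-at-0 reproduces the observed Y1=0, Y2=0.

M7 stuck-at-0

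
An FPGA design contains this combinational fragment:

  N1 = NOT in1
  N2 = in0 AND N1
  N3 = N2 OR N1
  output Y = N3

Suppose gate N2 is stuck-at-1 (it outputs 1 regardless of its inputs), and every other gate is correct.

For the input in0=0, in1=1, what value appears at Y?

Propagate with N2 forced: N1=0, N2=1 [stuck-at-1], N3=1.
So Y = 1. (Without the fault it would be 0.)

1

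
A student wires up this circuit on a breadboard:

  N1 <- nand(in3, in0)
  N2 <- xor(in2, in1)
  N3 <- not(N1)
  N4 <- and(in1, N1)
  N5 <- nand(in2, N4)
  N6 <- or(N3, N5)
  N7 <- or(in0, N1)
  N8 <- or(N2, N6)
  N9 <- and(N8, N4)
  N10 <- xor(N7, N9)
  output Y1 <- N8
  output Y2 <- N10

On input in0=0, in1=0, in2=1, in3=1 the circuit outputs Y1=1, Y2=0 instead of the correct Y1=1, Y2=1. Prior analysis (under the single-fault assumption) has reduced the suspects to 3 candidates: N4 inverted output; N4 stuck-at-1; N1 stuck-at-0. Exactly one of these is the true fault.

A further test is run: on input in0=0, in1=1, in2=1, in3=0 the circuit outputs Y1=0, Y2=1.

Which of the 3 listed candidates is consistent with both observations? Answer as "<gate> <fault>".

N4 stuck-at-1

Evaluate each candidate on input in0=0, in1=1, in2=1, in3=0:
  N4 inverted output: N1=1, N2=0, N3=0, N4=0 [inverted output], N5=1, N6=1, N7=1, N8=1, N9=0, N10=1 → Y1=1, Y2=1 — eliminated
  N4 stuck-at-1: N1=1, N2=0, N3=0, N4=1 [stuck-at-1], N5=0, N6=0, N7=1, N8=0, N9=0, N10=1 → Y1=0, Y2=1 — matches
  N1 stuck-at-0: N1=0 [stuck-at-0], N2=0, N3=1, N4=0, N5=1, N6=1, N7=0, N8=1, N9=0, N10=0 → Y1=1, Y2=0 — eliminated
Only N4 stuck-at-1 reproduces the observed Y1=0, Y2=1.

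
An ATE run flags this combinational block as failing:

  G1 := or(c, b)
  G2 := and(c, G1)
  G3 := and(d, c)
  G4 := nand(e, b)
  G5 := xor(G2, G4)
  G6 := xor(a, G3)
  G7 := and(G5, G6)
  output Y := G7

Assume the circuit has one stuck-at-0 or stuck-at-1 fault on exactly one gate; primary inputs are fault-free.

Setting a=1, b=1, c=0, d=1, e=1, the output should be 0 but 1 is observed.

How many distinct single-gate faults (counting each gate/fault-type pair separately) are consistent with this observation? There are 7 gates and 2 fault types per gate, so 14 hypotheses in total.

4

Fault-free: G1=1, G2=0, G3=0, G4=0, G5=0, G6=1, G7=0 → 0. Observed 1.
  G1 stuck-at-0: output 0 ✗
  G1 stuck-at-1: output 0 ✗
  G2 stuck-at-0: output 0 ✗
  G2 stuck-at-1: output 1 ✓
  G3 stuck-at-0: output 0 ✗
  G3 stuck-at-1: output 0 ✗
  G4 stuck-at-0: output 0 ✗
  G4 stuck-at-1: output 1 ✓
  G5 stuck-at-0: output 0 ✗
  G5 stuck-at-1: output 1 ✓
  G6 stuck-at-0: output 0 ✗
  G6 stuck-at-1: output 0 ✗
  G7 stuck-at-0: output 0 ✗
  G7 stuck-at-1: output 1 ✓
Consistent faults: {G2 stuck-at-1, G4 stuck-at-1, G5 stuck-at-1, G7 stuck-at-1} — 4 in all.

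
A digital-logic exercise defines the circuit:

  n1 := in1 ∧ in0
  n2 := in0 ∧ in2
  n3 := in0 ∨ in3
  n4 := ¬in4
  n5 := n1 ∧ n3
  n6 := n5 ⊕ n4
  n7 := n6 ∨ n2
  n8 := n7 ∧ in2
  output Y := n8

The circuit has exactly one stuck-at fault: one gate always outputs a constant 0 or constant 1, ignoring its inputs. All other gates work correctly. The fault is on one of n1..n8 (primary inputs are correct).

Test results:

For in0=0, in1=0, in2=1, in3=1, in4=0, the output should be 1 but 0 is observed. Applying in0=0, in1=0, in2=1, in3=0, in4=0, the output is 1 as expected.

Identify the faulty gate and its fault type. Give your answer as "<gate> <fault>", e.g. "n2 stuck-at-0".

Fault-free values for test 1 (in0=0, in1=0, in2=1, in3=1, in4=0): n1=0, n2=0, n3=1, n4=1, n5=0, n6=1, n7=1, n8=1, giving Y=1. Observed 0.
Test 1: faults giving observed 0 are {n1 stuck-at-1, n4 stuck-at-0, n5 stuck-at-1, n6 stuck-at-0, n7 stuck-at-0, n8 stuck-at-0}.
Test 2 (in0=0, in1=0, in2=1, in3=0, in4=0): fault-free n1=0, n2=0, n3=0, n4=1, n5=0, n6=1, n7=1, n8=1 → 1; observed 1. Eliminates n4 stuck-at-0, n5 stuck-at-1, n6 stuck-at-0, n7 stuck-at-0, n8 stuck-at-0.
Only n1 stuck-at-1 is consistent with every test.

n1 stuck-at-1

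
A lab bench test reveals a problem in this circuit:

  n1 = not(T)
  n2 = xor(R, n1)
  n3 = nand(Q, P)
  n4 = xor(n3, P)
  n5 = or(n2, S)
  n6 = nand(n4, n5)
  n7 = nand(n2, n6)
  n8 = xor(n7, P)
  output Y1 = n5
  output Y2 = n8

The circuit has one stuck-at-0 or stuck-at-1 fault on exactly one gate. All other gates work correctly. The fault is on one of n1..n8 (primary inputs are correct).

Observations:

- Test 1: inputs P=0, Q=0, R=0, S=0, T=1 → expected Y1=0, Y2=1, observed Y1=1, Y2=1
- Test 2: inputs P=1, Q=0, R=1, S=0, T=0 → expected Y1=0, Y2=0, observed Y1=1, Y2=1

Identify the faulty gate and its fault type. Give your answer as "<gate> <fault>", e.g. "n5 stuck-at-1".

n2 stuck-at-1

Fault-free values for test 1 (P=0, Q=0, R=0, S=0, T=1): n1=0, n2=0, n3=1, n4=1, n5=0, n6=1, n7=1, n8=1, giving Y1=0, Y2=1. Observed Y1=1, Y2=1.
Test 1: faults giving observed Y1=1, Y2=1 are {n1 stuck-at-1, n2 stuck-at-1, n5 stuck-at-1}.
Test 2 (P=1, Q=0, R=1, S=0, T=0): fault-free n1=1, n2=0, n3=1, n4=0, n5=0, n6=1, n7=1, n8=0 → Y1=0, Y2=0; observed Y1=1, Y2=1. Eliminates n1 stuck-at-1, n5 stuck-at-1.
Only n2 stuck-at-1 is consistent with every test.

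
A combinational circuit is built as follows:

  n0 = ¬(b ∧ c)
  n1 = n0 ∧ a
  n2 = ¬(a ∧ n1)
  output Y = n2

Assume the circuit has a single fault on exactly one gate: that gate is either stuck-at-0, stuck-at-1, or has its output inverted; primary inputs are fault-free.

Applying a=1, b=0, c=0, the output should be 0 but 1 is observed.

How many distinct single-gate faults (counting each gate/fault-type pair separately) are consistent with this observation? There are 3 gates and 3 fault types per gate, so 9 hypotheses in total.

6

Fault-free: n0=1, n1=1, n2=0 → 0. Observed 1.
  n0 stuck-at-0: output 1 ✓
  n0 stuck-at-1: output 0 ✗
  n0 inverted output: output 1 ✓
  n1 stuck-at-0: output 1 ✓
  n1 stuck-at-1: output 0 ✗
  n1 inverted output: output 1 ✓
  n2 stuck-at-0: output 0 ✗
  n2 stuck-at-1: output 1 ✓
  n2 inverted output: output 1 ✓
Consistent faults: {n0 stuck-at-0, n0 inverted output, n1 stuck-at-0, n1 inverted output, n2 stuck-at-1, n2 inverted output} — 6 in all.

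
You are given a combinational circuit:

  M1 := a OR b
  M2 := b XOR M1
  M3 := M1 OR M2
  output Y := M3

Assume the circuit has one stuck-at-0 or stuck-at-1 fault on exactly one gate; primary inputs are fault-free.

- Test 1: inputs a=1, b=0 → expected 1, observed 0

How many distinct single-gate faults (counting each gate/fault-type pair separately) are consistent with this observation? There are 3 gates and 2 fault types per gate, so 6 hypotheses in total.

2

Fault-free: M1=1, M2=1, M3=1 → 1. Observed 0.
  M1 stuck-at-0: output 0 ✓
  M1 stuck-at-1: output 1 ✗
  M2 stuck-at-0: output 1 ✗
  M2 stuck-at-1: output 1 ✗
  M3 stuck-at-0: output 0 ✓
  M3 stuck-at-1: output 1 ✗
Consistent faults: {M1 stuck-at-0, M3 stuck-at-0} — 2 in all.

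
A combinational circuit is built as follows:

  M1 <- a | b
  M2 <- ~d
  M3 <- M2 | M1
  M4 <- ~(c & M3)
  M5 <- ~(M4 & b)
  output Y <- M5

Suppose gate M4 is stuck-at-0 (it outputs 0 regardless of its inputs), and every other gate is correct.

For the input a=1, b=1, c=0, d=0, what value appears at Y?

1

Propagate with M4 forced: M1=1, M2=1, M3=1, M4=0 [stuck-at-0], M5=1.
So Y = 1. (Without the fault it would be 0.)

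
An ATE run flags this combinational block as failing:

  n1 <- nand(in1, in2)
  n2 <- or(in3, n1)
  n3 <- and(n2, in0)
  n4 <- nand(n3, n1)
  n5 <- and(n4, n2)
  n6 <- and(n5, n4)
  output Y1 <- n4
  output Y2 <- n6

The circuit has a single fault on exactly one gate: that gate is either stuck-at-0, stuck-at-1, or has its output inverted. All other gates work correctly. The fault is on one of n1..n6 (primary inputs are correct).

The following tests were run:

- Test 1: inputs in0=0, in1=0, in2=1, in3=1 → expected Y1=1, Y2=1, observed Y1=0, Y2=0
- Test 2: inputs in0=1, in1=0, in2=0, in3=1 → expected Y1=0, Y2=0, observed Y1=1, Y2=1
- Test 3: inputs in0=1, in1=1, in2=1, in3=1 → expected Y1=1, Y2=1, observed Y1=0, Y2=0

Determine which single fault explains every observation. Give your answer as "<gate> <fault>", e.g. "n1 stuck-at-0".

Fault-free values for test 1 (in0=0, in1=0, in2=1, in3=1): n1=1, n2=1, n3=0, n4=1, n5=1, n6=1, giving Y1=1, Y2=1. Observed Y1=0, Y2=0.
Test 1: faults giving observed Y1=0, Y2=0 are {n3 stuck-at-1, n3 inverted output, n4 stuck-at-0, n4 inverted output}.
Test 2 (in0=1, in1=0, in2=0, in3=1): fault-free n1=1, n2=1, n3=1, n4=0, n5=0, n6=0 → Y1=0, Y2=0; observed Y1=1, Y2=1. Eliminates n3 stuck-at-1, n4 stuck-at-0.
Test 3 (in0=1, in1=1, in2=1, in3=1): fault-free n1=0, n2=1, n3=1, n4=1, n5=1, n6=1 → Y1=1, Y2=1; observed Y1=0, Y2=0. Eliminates n3 inverted output.
Only n4 inverted output is consistent with every test.

n4 inverted output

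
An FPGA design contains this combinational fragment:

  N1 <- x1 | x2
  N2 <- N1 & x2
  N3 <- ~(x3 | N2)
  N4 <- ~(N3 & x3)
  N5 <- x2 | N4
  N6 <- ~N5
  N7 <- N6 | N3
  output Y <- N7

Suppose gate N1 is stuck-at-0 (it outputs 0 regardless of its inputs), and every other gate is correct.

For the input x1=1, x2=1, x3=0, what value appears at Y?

1

Propagate with N1 forced: N1=0 [stuck-at-0], N2=0, N3=1, N4=1, N5=1, N6=0, N7=1.
So Y = 1. (Without the fault it would be 0.)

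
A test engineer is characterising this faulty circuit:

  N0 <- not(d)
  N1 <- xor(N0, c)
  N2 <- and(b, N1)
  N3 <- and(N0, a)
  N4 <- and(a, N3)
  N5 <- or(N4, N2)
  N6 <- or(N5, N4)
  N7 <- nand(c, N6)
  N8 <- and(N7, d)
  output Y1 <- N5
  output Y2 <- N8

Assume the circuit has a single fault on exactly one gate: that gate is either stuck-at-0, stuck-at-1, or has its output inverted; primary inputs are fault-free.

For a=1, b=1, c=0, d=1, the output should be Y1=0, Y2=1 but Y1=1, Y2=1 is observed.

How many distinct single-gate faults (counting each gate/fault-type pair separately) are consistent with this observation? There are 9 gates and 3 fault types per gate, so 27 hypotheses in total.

Fault-free: N0=0, N1=0, N2=0, N3=0, N4=0, N5=0, N6=0, N7=1, N8=1 → Y1=0, Y2=1. Observed Y1=1, Y2=1.
  N0: stuck-at-1, inverted output ✓; others ✗
  N1: stuck-at-1, inverted output ✓; others ✗
  N2: stuck-at-1, inverted output ✓; others ✗
  N3: stuck-at-1, inverted output ✓; others ✗
  N4: stuck-at-1, inverted output ✓; others ✗
  N5: stuck-at-1, inverted output ✓; others ✗
  N6: none of the 3 fault types match ✗
  N7: none of the 3 fault types match ✗
  N8: none of the 3 fault types match ✗
Consistent faults: {N0 stuck-at-1, N0 inverted output, N1 stuck-at-1, N1 inverted output, N2 stuck-at-1, N2 inverted output, N3 stuck-at-1, N3 inverted output, N4 stuck-at-1, N4 inverted output, N5 stuck-at-1, N5 inverted output} — 12 in all.

12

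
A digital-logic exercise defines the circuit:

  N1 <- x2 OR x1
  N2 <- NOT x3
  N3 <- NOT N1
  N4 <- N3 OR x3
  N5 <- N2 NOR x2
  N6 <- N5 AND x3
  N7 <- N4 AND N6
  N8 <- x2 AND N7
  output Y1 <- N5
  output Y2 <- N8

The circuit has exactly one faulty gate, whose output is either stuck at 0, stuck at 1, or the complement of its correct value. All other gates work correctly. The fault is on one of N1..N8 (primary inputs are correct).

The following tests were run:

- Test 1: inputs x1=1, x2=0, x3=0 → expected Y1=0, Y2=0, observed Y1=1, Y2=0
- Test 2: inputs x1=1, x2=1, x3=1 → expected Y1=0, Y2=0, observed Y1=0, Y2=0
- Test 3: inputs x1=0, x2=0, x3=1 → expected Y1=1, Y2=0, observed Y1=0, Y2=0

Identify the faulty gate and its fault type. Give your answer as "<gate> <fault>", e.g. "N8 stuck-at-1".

Fault-free values for test 1 (x1=1, x2=0, x3=0): N1=1, N2=1, N3=0, N4=0, N5=0, N6=0, N7=0, N8=0, giving Y1=0, Y2=0. Observed Y1=1, Y2=0.
Test 1: faults giving observed Y1=1, Y2=0 are {N2 stuck-at-0, N2 inverted output, N5 stuck-at-1, N5 inverted output}.
Test 2 (x1=1, x2=1, x3=1): fault-free N1=1, N2=0, N3=0, N4=1, N5=0, N6=0, N7=0, N8=0 → Y1=0, Y2=0; observed Y1=0, Y2=0. Eliminates N5 stuck-at-1, N5 inverted output.
Test 3 (x1=0, x2=0, x3=1): fault-free N1=0, N2=0, N3=1, N4=1, N5=1, N6=1, N7=1, N8=0 → Y1=1, Y2=0; observed Y1=0, Y2=0. Eliminates N2 stuck-at-0.
Only N2 inverted output is consistent with every test.

N2 inverted output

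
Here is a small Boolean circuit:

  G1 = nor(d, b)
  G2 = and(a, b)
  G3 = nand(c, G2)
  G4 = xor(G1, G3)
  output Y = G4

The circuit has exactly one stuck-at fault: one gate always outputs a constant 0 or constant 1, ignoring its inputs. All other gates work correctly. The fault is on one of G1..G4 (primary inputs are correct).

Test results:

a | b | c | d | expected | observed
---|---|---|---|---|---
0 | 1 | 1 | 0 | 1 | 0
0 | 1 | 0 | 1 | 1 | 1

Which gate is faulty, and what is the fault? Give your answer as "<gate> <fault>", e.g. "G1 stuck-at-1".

Fault-free values for test 1 (a=0, b=1, c=1, d=0): G1=0, G2=0, G3=1, G4=1, giving Y=1. Observed 0.
Test 1: faults giving observed 0 are {G1 stuck-at-1, G2 stuck-at-1, G3 stuck-at-0, G4 stuck-at-0}.
Test 2 (a=0, b=1, c=0, d=1): fault-free G1=0, G2=0, G3=1, G4=1 → 1; observed 1. Eliminates G1 stuck-at-1, G3 stuck-at-0, G4 stuck-at-0.
Only G2 stuck-at-1 is consistent with every test.

G2 stuck-at-1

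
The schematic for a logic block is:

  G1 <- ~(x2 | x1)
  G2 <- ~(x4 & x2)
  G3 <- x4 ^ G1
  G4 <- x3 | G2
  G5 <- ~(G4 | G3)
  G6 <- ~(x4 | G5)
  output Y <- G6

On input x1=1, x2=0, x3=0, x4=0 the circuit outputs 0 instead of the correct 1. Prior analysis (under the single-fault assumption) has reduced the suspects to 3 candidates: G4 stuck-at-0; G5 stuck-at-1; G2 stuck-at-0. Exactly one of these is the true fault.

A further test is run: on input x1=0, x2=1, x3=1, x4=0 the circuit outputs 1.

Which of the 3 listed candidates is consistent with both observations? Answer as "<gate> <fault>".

G2 stuck-at-0

Evaluate each candidate on input x1=0, x2=1, x3=1, x4=0:
  G4 stuck-at-0: G1=0, G2=1, G3=0, G4=0 [stuck-at-0], G5=1, G6=0 → 0 — eliminated
  G5 stuck-at-1: G1=0, G2=1, G3=0, G4=1, G5=1 [stuck-at-1], G6=0 → 0 — eliminated
  G2 stuck-at-0: G1=0, G2=0 [stuck-at-0], G3=0, G4=1, G5=0, G6=1 → 1 — matches
Only G2 stuck-at-0 reproduces the observed 1.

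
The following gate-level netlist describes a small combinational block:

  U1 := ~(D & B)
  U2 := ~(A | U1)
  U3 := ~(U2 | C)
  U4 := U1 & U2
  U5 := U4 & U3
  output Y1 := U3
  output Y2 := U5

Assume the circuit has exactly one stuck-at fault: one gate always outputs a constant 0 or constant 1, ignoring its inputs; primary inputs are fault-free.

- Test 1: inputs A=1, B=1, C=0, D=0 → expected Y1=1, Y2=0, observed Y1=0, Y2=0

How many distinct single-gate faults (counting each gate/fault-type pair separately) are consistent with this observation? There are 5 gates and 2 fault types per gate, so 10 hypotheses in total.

2

Fault-free: U1=1, U2=0, U3=1, U4=0, U5=0 → Y1=1, Y2=0. Observed Y1=0, Y2=0.
  U1 stuck-at-0: output Y1=1, Y2=0 ✗
  U1 stuck-at-1: output Y1=1, Y2=0 ✗
  U2 stuck-at-0: output Y1=1, Y2=0 ✗
  U2 stuck-at-1: output Y1=0, Y2=0 ✓
  U3 stuck-at-0: output Y1=0, Y2=0 ✓
  U3 stuck-at-1: output Y1=1, Y2=0 ✗
  U4 stuck-at-0: output Y1=1, Y2=0 ✗
  U4 stuck-at-1: output Y1=1, Y2=1 ✗
  U5 stuck-at-0: output Y1=1, Y2=0 ✗
  U5 stuck-at-1: output Y1=1, Y2=1 ✗
Consistent faults: {U2 stuck-at-1, U3 stuck-at-0} — 2 in all.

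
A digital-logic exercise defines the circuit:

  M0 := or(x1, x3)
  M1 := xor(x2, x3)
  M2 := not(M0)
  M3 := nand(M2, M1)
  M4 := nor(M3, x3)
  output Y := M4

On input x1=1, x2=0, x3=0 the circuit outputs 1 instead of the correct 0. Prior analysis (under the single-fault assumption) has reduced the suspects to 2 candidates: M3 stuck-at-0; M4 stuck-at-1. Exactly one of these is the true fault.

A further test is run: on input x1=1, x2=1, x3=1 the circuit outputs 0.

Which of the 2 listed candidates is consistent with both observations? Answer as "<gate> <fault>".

M3 stuck-at-0

Evaluate each candidate on input x1=1, x2=1, x3=1:
  M3 stuck-at-0: M0=1, M1=0, M2=0, M3=0 [stuck-at-0], M4=0 → 0 — matches
  M4 stuck-at-1: M0=1, M1=0, M2=0, M3=1, M4=1 [stuck-at-1] → 1 — eliminated
Only M3 stuck-at-0 reproduces the observed 0.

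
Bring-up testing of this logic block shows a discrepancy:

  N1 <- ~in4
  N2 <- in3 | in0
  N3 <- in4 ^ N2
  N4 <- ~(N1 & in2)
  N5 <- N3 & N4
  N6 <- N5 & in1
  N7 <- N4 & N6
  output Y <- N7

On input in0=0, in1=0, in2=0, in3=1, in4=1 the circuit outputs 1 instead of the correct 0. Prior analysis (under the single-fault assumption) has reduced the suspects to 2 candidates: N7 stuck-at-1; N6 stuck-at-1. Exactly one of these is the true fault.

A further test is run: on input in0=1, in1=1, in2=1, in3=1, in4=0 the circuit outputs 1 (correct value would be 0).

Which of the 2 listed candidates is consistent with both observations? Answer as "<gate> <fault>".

N7 stuck-at-1

Evaluate each candidate on input in0=1, in1=1, in2=1, in3=1, in4=0:
  N7 stuck-at-1: N1=1, N2=1, N3=1, N4=0, N5=0, N6=0, N7=1 [stuck-at-1] → 1 — matches
  N6 stuck-at-1: N1=1, N2=1, N3=1, N4=0, N5=0, N6=1 [stuck-at-1], N7=0 → 0 — eliminated
Only N7 stuck-at-1 reproduces the observed 1.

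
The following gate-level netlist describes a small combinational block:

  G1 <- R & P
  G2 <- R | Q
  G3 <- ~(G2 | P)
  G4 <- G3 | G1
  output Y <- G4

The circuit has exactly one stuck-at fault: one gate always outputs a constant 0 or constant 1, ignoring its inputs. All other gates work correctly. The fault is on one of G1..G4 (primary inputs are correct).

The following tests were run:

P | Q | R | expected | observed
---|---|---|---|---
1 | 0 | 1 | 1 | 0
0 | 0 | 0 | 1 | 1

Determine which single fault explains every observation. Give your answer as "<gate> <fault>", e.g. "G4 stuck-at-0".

Fault-free values for test 1 (P=1, Q=0, R=1): G1=1, G2=1, G3=0, G4=1, giving Y=1. Observed 0.
Test 1: faults giving observed 0 are {G1 stuck-at-0, G4 stuck-at-0}.
Test 2 (P=0, Q=0, R=0): fault-free G1=0, G2=0, G3=1, G4=1 → 1; observed 1. Eliminates G4 stuck-at-0.
Only G1 stuck-at-0 is consistent with every test.

G1 stuck-at-0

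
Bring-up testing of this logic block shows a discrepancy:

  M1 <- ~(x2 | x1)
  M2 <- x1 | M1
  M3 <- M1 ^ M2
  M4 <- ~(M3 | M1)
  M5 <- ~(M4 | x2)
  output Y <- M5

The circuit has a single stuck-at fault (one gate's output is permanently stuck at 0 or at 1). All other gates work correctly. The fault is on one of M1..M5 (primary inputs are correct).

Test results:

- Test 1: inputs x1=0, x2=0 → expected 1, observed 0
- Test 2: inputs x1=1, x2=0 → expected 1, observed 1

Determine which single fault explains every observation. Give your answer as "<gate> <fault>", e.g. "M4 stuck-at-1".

M1 stuck-at-0

Fault-free values for test 1 (x1=0, x2=0): M1=1, M2=1, M3=0, M4=0, M5=1, giving Y=1. Observed 0.
Test 1: faults giving observed 0 are {M1 stuck-at-0, M4 stuck-at-1, M5 stuck-at-0}.
Test 2 (x1=1, x2=0): fault-free M1=0, M2=1, M3=1, M4=0, M5=1 → 1; observed 1. Eliminates M4 stuck-at-1, M5 stuck-at-0.
Only M1 stuck-at-0 is consistent with every test.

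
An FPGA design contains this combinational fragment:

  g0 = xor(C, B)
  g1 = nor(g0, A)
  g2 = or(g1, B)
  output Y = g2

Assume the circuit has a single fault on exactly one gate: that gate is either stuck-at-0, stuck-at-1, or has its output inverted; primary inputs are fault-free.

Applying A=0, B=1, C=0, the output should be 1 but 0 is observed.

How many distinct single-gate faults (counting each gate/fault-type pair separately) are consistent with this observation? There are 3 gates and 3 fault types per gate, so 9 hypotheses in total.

Fault-free: g0=1, g1=0, g2=1 → 1. Observed 0.
  g0 stuck-at-0: output 1 ✗
  g0 stuck-at-1: output 1 ✗
  g0 inverted output: output 1 ✗
  g1 stuck-at-0: output 1 ✗
  g1 stuck-at-1: output 1 ✗
  g1 inverted output: output 1 ✗
  g2 stuck-at-0: output 0 ✓
  g2 stuck-at-1: output 1 ✗
  g2 inverted output: output 0 ✓
Consistent faults: {g2 stuck-at-0, g2 inverted output} — 2 in all.

2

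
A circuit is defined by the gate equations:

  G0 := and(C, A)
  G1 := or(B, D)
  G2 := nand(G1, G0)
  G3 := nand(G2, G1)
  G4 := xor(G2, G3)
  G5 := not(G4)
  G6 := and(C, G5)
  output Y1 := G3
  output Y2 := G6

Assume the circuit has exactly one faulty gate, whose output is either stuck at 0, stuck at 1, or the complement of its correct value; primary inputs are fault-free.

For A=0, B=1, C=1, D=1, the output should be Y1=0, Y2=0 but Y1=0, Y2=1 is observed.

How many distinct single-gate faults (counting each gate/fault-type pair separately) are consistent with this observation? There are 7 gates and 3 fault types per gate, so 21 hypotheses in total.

Fault-free: G0=0, G1=1, G2=1, G3=0, G4=1, G5=0, G6=0 → Y1=0, Y2=0. Observed Y1=0, Y2=1.
  G0: none of the 3 fault types match ✗
  G1: none of the 3 fault types match ✗
  G2: none of the 3 fault types match ✗
  G3: none of the 3 fault types match ✗
  G4: stuck-at-0, inverted output ✓; others ✗
  G5: stuck-at-1, inverted output ✓; others ✗
  G6: stuck-at-1, inverted output ✓; others ✗
Consistent faults: {G4 stuck-at-0, G4 inverted output, G5 stuck-at-1, G5 inverted output, G6 stuck-at-1, G6 inverted output} — 6 in all.

6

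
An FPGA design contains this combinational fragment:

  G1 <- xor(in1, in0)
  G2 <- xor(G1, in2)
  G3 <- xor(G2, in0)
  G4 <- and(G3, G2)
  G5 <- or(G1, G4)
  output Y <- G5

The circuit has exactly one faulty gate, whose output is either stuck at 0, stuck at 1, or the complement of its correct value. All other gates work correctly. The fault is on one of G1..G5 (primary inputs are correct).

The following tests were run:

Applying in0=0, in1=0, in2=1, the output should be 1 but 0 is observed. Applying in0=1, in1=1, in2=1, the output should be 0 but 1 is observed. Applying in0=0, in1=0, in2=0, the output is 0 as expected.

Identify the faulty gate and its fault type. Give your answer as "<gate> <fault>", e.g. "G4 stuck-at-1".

G3 inverted output

Fault-free values for test 1 (in0=0, in1=0, in2=1): G1=0, G2=1, G3=1, G4=1, G5=1, giving Y=1. Observed 0.
Test 1: faults giving observed 0 are {G2 stuck-at-0, G2 inverted output, G3 stuck-at-0, G3 inverted output, G4 stuck-at-0, G4 inverted output, G5 stuck-at-0, G5 inverted output}.
Test 2 (in0=1, in1=1, in2=1): fault-free G1=0, G2=1, G3=0, G4=0, G5=0 → 0; observed 1. Eliminates G2 stuck-at-0, G2 inverted output, G3 stuck-at-0, G4 stuck-at-0, G5 stuck-at-0.
Test 3 (in0=0, in1=0, in2=0): fault-free G1=0, G2=0, G3=0, G4=0, G5=0 → 0; observed 0. Eliminates G4 inverted output, G5 inverted output.
Only G3 inverted output is consistent with every test.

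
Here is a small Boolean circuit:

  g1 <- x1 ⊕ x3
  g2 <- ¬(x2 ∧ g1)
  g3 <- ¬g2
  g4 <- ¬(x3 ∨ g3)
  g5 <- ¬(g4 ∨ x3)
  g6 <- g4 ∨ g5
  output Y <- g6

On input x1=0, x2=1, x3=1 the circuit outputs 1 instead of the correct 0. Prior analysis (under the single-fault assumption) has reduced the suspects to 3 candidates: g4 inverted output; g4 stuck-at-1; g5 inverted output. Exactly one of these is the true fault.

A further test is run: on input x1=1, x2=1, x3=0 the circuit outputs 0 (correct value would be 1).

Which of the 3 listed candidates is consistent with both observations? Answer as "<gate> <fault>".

Evaluate each candidate on input x1=1, x2=1, x3=0:
  g4 inverted output: g1=1, g2=0, g3=1, g4=1 [inverted output], g5=0, g6=1 → 1 — eliminated
  g4 stuck-at-1: g1=1, g2=0, g3=1, g4=1 [stuck-at-1], g5=0, g6=1 → 1 — eliminated
  g5 inverted output: g1=1, g2=0, g3=1, g4=0, g5=0 [inverted output], g6=0 → 0 — matches
Only g5 inverted output reproduces the observed 0.

g5 inverted output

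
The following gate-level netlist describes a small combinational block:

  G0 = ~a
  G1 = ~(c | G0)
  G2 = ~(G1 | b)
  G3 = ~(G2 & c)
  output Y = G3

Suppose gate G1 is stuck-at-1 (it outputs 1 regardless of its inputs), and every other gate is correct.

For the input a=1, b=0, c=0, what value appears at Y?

Propagate with G1 forced: G0=0, G1=1 [stuck-at-1], G2=0, G3=1.
So Y = 1. (Same as the fault-free value — the fault is masked on this input.)

1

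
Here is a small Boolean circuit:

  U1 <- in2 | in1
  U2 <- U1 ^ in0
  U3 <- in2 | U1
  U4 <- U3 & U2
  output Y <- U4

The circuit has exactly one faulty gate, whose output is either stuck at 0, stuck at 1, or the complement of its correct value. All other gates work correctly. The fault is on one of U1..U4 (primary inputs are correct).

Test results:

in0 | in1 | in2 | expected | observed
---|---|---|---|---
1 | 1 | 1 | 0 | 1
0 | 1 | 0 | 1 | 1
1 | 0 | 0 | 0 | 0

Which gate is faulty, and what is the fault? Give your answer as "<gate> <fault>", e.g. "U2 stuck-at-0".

Fault-free values for test 1 (in0=1, in1=1, in2=1): U1=1, U2=0, U3=1, U4=0, giving Y=0. Observed 1.
Test 1: faults giving observed 1 are {U1 stuck-at-0, U1 inverted output, U2 stuck-at-1, U2 inverted output, U4 stuck-at-1, U4 inverted output}.
Test 2 (in0=0, in1=1, in2=0): fault-free U1=1, U2=1, U3=1, U4=1 → 1; observed 1. Eliminates U1 stuck-at-0, U1 inverted output, U2 inverted output, U4 inverted output.
Test 3 (in0=1, in1=0, in2=0): fault-free U1=0, U2=1, U3=0, U4=0 → 0; observed 0. Eliminates U4 stuck-at-1.
Only U2 stuck-at-1 is consistent with every test.

U2 stuck-at-1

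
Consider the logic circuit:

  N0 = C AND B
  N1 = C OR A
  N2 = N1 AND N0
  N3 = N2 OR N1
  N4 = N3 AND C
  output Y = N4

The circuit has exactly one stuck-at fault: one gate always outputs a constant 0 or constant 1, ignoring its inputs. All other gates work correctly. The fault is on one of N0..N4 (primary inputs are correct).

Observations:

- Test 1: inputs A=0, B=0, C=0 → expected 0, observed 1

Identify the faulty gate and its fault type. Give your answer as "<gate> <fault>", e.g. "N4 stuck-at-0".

N4 stuck-at-1

Fault-free values for test 1 (A=0, B=0, C=0): N0=0, N1=0, N2=0, N3=0, N4=0, giving Y=0. Observed 1.
Test 1: faults giving observed 1 are {N4 stuck-at-1}.
Only N4 stuck-at-1 is consistent with every test.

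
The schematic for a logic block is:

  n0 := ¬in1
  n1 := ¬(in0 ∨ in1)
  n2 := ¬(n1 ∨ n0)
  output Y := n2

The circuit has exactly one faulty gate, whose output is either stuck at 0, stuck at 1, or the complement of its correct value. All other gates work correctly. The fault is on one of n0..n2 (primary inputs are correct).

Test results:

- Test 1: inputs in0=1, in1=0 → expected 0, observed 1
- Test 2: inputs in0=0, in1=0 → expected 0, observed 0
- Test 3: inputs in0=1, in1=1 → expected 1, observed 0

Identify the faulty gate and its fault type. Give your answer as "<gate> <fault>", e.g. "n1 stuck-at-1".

Fault-free values for test 1 (in0=1, in1=0): n0=1, n1=0, n2=0, giving Y=0. Observed 1.
Test 1: faults giving observed 1 are {n0 stuck-at-0, n0 inverted output, n2 stuck-at-1, n2 inverted output}.
Test 2 (in0=0, in1=0): fault-free n0=1, n1=1, n2=0 → 0; observed 0. Eliminates n2 stuck-at-1, n2 inverted output.
Test 3 (in0=1, in1=1): fault-free n0=0, n1=0, n2=1 → 1; observed 0. Eliminates n0 stuck-at-0.
Only n0 inverted output is consistent with every test.

n0 inverted output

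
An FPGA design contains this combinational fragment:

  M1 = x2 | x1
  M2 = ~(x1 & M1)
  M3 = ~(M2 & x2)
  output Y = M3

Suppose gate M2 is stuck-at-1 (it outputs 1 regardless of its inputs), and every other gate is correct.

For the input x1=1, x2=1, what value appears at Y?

Propagate with M2 forced: M1=1, M2=1 [stuck-at-1], M3=0.
So Y = 0. (Without the fault it would be 1.)

0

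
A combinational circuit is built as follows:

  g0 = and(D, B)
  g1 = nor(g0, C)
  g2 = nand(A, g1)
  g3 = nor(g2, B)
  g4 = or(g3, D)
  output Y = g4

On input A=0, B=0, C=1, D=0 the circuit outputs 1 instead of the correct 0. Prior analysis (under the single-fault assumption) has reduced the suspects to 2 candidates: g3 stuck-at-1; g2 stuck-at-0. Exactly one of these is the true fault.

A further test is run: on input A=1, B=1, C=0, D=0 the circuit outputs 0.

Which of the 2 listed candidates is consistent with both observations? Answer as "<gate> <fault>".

g2 stuck-at-0

Evaluate each candidate on input A=1, B=1, C=0, D=0:
  g3 stuck-at-1: g0=0, g1=1, g2=0, g3=1 [stuck-at-1], g4=1 → 1 — eliminated
  g2 stuck-at-0: g0=0, g1=1, g2=0 [stuck-at-0], g3=0, g4=0 → 0 — matches
Only g2 stuck-at-0 reproduces the observed 0.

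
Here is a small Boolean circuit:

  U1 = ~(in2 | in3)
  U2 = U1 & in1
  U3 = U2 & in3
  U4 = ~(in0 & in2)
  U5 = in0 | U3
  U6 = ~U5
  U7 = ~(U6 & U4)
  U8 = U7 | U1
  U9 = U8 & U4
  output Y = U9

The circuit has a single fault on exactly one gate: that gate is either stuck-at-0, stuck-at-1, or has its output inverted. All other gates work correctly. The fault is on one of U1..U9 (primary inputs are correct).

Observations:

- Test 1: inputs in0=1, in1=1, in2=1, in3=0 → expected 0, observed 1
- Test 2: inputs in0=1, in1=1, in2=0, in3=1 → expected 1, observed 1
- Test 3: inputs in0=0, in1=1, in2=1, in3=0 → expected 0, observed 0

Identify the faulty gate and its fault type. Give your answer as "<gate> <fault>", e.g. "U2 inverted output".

Fault-free values for test 1 (in0=1, in1=1, in2=1, in3=0): U1=0, U2=0, U3=0, U4=0, U5=1, U6=0, U7=1, U8=1, U9=0, giving Y=0. Observed 1.
Test 1: faults giving observed 1 are {U4 stuck-at-1, U4 inverted output, U9 stuck-at-1, U9 inverted output}.
Test 2 (in0=1, in1=1, in2=0, in3=1): fault-free U1=0, U2=0, U3=0, U4=1, U5=1, U6=0, U7=1, U8=1, U9=1 → 1; observed 1. Eliminates U4 inverted output, U9 inverted output.
Test 3 (in0=0, in1=1, in2=1, in3=0): fault-free U1=0, U2=0, U3=0, U4=1, U5=0, U6=1, U7=0, U8=0, U9=0 → 0; observed 0. Eliminates U9 stuck-at-1.
Only U4 stuck-at-1 is consistent with every test.

U4 stuck-at-1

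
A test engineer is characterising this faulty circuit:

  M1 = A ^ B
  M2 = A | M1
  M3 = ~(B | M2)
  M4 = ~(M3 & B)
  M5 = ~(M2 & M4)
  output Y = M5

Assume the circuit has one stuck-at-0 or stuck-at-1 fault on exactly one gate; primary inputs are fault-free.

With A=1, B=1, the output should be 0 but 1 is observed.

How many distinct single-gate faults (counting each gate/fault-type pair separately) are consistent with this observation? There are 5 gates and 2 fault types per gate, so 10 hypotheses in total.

4

Fault-free: M1=0, M2=1, M3=0, M4=1, M5=0 → 0. Observed 1.
  M1 stuck-at-0: output 0 ✗
  M1 stuck-at-1: output 0 ✗
  M2 stuck-at-0: output 1 ✓
  M2 stuck-at-1: output 0 ✗
  M3 stuck-at-0: output 0 ✗
  M3 stuck-at-1: output 1 ✓
  M4 stuck-at-0: output 1 ✓
  M4 stuck-at-1: output 0 ✗
  M5 stuck-at-0: output 0 ✗
  M5 stuck-at-1: output 1 ✓
Consistent faults: {M2 stuck-at-0, M3 stuck-at-1, M4 stuck-at-0, M5 stuck-at-1} — 4 in all.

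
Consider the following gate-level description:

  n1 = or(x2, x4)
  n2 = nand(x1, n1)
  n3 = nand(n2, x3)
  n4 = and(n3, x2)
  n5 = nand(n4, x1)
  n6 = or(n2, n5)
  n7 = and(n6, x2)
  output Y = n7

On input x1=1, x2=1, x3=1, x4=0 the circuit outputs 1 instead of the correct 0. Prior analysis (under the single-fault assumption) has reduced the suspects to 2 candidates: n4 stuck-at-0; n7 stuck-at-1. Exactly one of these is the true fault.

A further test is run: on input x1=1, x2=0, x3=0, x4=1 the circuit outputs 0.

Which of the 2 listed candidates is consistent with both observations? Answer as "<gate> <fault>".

Evaluate each candidate on input x1=1, x2=0, x3=0, x4=1:
  n4 stuck-at-0: n1=1, n2=0, n3=1, n4=0 [stuck-at-0], n5=1, n6=1, n7=0 → 0 — matches
  n7 stuck-at-1: n1=1, n2=0, n3=1, n4=0, n5=1, n6=1, n7=1 [stuck-at-1] → 1 — eliminated
Only n4 stuck-at-0 reproduces the observed 0.

n4 stuck-at-0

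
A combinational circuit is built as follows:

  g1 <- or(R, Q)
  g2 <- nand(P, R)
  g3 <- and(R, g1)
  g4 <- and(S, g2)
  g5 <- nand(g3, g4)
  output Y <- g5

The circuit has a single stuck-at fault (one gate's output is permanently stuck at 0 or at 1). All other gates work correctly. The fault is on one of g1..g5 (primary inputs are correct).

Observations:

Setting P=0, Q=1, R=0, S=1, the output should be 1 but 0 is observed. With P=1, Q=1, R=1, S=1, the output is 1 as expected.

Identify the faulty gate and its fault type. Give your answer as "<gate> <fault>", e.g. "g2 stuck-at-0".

g3 stuck-at-1

Fault-free values for test 1 (P=0, Q=1, R=0, S=1): g1=1, g2=1, g3=0, g4=1, g5=1, giving Y=1. Observed 0.
Test 1: faults giving observed 0 are {g3 stuck-at-1, g5 stuck-at-0}.
Test 2 (P=1, Q=1, R=1, S=1): fault-free g1=1, g2=0, g3=1, g4=0, g5=1 → 1; observed 1. Eliminates g5 stuck-at-0.
Only g3 stuck-at-1 is consistent with every test.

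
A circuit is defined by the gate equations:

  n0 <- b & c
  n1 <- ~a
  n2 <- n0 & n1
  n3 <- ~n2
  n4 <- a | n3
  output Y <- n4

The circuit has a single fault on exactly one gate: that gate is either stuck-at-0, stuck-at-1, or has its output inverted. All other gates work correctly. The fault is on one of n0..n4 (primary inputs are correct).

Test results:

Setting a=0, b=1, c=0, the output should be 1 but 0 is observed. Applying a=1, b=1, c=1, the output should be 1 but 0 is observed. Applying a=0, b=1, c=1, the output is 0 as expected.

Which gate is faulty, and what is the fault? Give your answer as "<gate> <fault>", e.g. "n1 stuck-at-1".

n4 stuck-at-0

Fault-free values for test 1 (a=0, b=1, c=0): n0=0, n1=1, n2=0, n3=1, n4=1, giving Y=1. Observed 0.
Test 1: faults giving observed 0 are {n0 stuck-at-1, n0 inverted output, n2 stuck-at-1, n2 inverted output, n3 stuck-at-0, n3 inverted output, n4 stuck-at-0, n4 inverted output}.
Test 2 (a=1, b=1, c=1): fault-free n0=1, n1=0, n2=0, n3=1, n4=1 → 1; observed 0. Eliminates n0 stuck-at-1, n0 inverted output, n2 stuck-at-1, n2 inverted output, n3 stuck-at-0, n3 inverted output.
Test 3 (a=0, b=1, c=1): fault-free n0=1, n1=1, n2=1, n3=0, n4=0 → 0; observed 0. Eliminates n4 inverted output.
Only n4 stuck-at-0 is consistent with every test.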